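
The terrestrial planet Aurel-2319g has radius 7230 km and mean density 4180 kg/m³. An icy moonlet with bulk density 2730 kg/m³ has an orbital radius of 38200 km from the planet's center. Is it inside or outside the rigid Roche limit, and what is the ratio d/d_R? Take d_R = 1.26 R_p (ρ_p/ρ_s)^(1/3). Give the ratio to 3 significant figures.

outside; d/d_R ≈ 3.64

d_R = 1.26 × (7230 km) × (4180/2730)^(1/3) = 10500 km
d/d_R = (38200) / (10500) = 3.64
Since d/d_R > 1, the body is outside the Roche limit.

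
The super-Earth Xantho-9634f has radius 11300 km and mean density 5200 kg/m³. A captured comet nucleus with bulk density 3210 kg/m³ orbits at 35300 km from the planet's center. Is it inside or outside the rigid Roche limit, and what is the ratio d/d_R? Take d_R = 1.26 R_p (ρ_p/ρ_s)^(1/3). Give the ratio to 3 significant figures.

outside; d/d_R ≈ 2.11

d_R = 1.26 × (11300 km) × (5200/3210)^(1/3) = 16720 km
d/d_R = (35300) / (16720) = 2.11
Since d/d_R > 1, the body is outside the Roche limit.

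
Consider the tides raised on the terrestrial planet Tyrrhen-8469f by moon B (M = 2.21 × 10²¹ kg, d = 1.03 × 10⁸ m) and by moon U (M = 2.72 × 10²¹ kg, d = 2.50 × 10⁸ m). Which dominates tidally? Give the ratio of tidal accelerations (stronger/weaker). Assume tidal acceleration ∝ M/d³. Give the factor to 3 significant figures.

Compare M/d³ for the two perturbers:
Moon B: (2.21 × 10²¹) / (1.03 × 10⁸)³ = 2.022 × 10⁻³
Moon U: (2.72 × 10²¹) / (2.50 × 10⁸)³ = 1.741 × 10⁻⁴
Ratio (larger/smaller) = 11.6

Moon B, by a factor of ≈ 11.6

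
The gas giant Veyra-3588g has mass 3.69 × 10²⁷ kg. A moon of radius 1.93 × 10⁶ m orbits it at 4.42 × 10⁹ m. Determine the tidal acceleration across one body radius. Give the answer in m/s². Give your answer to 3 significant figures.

1.10 × 10⁻⁵ m/s²

Differencing GM/(d−r)² and GM/d² to first order in r/d gives 2GMr/d³.
Δa = 2GMr/d³
   = 2 × (6.674 × 10⁻¹¹) × (3.69 × 10²⁷) × (1.93 × 10⁶) / (4.42 × 10⁹)³
   = 1.10 × 10⁻⁵ m/s²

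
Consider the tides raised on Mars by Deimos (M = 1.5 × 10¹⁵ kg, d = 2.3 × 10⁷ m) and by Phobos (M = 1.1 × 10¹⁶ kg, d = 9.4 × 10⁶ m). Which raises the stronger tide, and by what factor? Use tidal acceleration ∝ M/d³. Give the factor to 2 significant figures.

Phobos, by a factor of ≈ 110

The tide-raising term goes as M/d³ (the gradient of a 1/d² field).
Deimos: (1.5 × 10¹⁵) / (2.3 × 10⁷)³ = 1.233 × 10⁻⁷
Phobos: (1.1 × 10¹⁶) / (9.4 × 10⁶)³ = 1.324 × 10⁻⁵
Ratio (larger/smaller) = 110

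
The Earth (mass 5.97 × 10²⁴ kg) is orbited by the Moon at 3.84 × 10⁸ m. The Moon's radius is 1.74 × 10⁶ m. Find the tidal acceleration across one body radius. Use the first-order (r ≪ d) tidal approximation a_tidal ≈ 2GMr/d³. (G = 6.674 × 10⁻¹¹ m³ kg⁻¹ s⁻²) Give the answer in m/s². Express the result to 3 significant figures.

Δg = 2GMr/d³
   = 2 × (6.674 × 10⁻¹¹) × (5.97 × 10²⁴) × (1.74 × 10⁶) / (3.84 × 10⁸)³
   = 2.45 × 10⁻⁵ m/s²

2.45 × 10⁻⁵ m/s²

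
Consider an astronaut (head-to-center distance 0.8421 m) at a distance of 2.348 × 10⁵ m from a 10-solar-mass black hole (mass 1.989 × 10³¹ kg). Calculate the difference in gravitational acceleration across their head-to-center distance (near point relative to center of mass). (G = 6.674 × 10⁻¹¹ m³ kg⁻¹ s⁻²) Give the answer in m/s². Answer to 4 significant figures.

1.727 × 10⁵ m/s²

The tidal stretch is the gradient of GM/d² times the body's extent r, hence the 1/d³ dependence.
Δa = 2GMr/d³
   = 2 × (6.674 × 10⁻¹¹) × (1.989 × 10³¹) × (0.8421) / (2.348 × 10⁵)³
   = 1.727 × 10⁵ m/s²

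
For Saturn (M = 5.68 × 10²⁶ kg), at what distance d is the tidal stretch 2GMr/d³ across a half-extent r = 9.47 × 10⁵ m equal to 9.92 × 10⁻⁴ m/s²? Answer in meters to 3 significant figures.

2GMr/d³ = a_tidal  ⇒  d = (2GMr / a_tidal)^(1/3)
d = (2 × 6.674×10⁻¹¹ × (5.68 × 10²⁶) × (9.47 × 10⁵) / (9.92 × 10⁻⁴))^(1/3)
  = 4.17 × 10⁸ m

4.17 × 10⁸ m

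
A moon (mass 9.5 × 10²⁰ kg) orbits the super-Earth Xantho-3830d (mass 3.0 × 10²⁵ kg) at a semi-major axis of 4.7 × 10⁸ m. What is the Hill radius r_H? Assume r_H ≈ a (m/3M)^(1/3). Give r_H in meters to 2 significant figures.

r_H ≈ a (m/3M)^(1/3)
    = (4.7 × 10⁸) × (9.5 × 10²⁰ / (3 × 3.0 × 10²⁵))^(1/3)
    = 1.0 × 10⁷ m

1.0 × 10⁷ m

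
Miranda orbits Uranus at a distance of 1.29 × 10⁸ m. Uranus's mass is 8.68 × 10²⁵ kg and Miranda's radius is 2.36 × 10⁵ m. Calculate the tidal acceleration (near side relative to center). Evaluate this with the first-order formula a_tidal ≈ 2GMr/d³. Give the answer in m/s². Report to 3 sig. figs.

Δg = 2GMr/d³
   = 2 × (6.674 × 10⁻¹¹) × (8.68 × 10²⁵) × (2.36 × 10⁵) / (1.29 × 10⁸)³
   = 1.27 × 10⁻³ m/s²

1.27 × 10⁻³ m/s²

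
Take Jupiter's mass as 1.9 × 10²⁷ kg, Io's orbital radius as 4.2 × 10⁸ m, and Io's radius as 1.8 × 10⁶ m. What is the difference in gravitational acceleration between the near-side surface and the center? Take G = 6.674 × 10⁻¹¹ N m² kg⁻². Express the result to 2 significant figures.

6.2 × 10⁻³ m/s²

Since r ≪ d, expand the inverse-square field across one radius to get the leading 2GMr/d³ term.
Δg = 2GMr/d³
   = 2 × (6.674 × 10⁻¹¹) × (1.9 × 10²⁷) × (1.8 × 10⁶) / (4.2 × 10⁸)³
   = 6.2 × 10⁻³ m/s²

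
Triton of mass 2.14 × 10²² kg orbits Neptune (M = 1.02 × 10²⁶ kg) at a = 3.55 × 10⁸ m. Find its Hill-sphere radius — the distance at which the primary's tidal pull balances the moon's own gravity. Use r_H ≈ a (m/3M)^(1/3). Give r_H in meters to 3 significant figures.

r_H ≈ a (m/3M)^(1/3)
    = (3.55 × 10⁸) × (2.14 × 10²² / (3 × 1.02 × 10²⁶))^(1/3)
    = 1.46 × 10⁷ m

1.46 × 10⁷ m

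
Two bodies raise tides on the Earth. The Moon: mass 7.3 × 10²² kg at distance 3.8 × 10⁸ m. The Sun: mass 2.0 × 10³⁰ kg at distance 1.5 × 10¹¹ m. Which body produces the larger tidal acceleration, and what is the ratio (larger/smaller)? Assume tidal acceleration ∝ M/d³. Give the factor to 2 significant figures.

The Moon, by a factor of ≈ 2.2

Compare M/d³ for the two perturbers:
The Moon: (7.3 × 10²²) / (3.8 × 10⁸)³ = 1.330 × 10⁻³
The Sun: (2.0 × 10³⁰) / (1.5 × 10¹¹)³ = 5.926 × 10⁻⁴
Ratio (larger/smaller) = 2.2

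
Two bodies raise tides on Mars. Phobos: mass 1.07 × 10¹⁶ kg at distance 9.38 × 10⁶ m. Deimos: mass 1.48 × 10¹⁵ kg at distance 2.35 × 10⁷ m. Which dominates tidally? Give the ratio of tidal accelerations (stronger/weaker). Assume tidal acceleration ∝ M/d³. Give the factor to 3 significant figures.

Phobos, by a factor of ≈ 114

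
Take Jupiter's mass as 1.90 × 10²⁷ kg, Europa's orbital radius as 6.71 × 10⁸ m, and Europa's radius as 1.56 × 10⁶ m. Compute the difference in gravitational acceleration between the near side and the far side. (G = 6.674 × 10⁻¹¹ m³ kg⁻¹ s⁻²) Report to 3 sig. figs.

Differencing GM/(d−r)² and GM/(d+r)² to first order in r/d gives 4GMr/d³.
Δg = 4GMr/d³
   = 4 × (6.674 × 10⁻¹¹) × (1.90 × 10²⁷) × (1.56 × 10⁶) / (6.71 × 10⁸)³
   = 2.62 × 10⁻³ m/s²

2.62 × 10⁻³ m/s²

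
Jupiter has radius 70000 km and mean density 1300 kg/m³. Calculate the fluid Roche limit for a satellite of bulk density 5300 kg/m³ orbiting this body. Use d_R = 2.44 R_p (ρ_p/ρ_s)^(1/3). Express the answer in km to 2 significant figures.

1.1 × 10⁵ km

d_R = 2.44 × 70000 km × (1300/5300)^(1/3)
    = 1.1 × 10⁵ km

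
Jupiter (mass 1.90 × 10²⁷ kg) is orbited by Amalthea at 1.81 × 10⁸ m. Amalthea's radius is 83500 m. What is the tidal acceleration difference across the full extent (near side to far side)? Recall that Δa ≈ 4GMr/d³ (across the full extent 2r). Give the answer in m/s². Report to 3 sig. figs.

7.14 × 10⁻³ m/s²

Δa = 4GMr/d³
   = 4 × (6.674 × 10⁻¹¹) × (1.90 × 10²⁷) × (83500) / (1.81 × 10⁸)³
   = 7.14 × 10⁻³ m/s²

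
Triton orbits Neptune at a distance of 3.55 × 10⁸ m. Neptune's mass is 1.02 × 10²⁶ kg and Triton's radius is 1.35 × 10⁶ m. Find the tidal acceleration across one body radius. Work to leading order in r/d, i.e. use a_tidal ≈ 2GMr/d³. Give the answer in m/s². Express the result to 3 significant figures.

4.11 × 10⁻⁴ m/s²

The tidal stretch is the gradient of GM/d² times the body's extent r, hence the 1/d³ dependence.
a_tidal = 2GMr/d³
        = 2 × (6.674 × 10⁻¹¹) × (1.02 × 10²⁶) × (1.35 × 10⁶) / (3.55 × 10⁸)³
        = 4.11 × 10⁻⁴ m/s²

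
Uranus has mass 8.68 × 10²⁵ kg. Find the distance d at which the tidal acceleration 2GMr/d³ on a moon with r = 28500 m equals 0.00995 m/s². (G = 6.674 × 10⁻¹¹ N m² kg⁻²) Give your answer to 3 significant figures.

2GMr/d³ = a_tidal  ⇒  d = (2GMr / a_tidal)^(1/3)
d = (2 × 6.674×10⁻¹¹ × (8.68 × 10²⁵) × (28500) / (0.00995))^(1/3)
  = 3.21 × 10⁷ m

3.21 × 10⁷ m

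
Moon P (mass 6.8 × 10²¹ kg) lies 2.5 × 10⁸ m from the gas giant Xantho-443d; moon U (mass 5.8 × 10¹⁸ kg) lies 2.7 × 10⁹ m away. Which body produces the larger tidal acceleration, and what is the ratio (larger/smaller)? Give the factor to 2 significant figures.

Tidal acceleration ∝ M/d³, so compare M/d³ for each.
Moon P: (6.8 × 10²¹) / (2.5 × 10⁸)³ = 4.352 × 10⁻⁴
Moon U: (5.8 × 10¹⁸) / (2.7 × 10⁹)³ = 2.947 × 10⁻¹⁰
Ratio (larger/smaller) = 1.5 × 10⁶

Moon P, by a factor of ≈ 1.5 × 10⁶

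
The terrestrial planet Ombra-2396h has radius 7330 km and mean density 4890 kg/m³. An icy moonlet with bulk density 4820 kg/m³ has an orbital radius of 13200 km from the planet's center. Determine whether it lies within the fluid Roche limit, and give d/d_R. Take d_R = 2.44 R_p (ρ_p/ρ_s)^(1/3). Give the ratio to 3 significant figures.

d_R = 2.44 × (7330 km) × (4890/4820)^(1/3) = 17970 km
d/d_R = (13200) / (17970) = 0.735
Since d/d_R < 1, the body is inside the Roche limit.

inside; d/d_R ≈ 0.735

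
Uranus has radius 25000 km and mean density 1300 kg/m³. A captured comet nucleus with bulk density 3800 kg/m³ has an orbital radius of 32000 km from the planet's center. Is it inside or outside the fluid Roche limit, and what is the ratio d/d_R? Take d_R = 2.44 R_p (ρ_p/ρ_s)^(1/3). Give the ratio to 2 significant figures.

d_R = 2.44 × (25000 km) × (1300/3800)^(1/3) = 42660 km
d/d_R = (32000) / (42660) = 0.75
Since d/d_R < 1, the body is inside the Roche limit.

inside; d/d_R ≈ 0.75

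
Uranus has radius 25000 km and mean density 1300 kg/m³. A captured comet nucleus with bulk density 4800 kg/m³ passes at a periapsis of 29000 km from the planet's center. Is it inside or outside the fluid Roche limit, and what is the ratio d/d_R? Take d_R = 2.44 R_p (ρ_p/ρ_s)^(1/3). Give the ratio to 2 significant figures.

inside; d/d_R ≈ 0.73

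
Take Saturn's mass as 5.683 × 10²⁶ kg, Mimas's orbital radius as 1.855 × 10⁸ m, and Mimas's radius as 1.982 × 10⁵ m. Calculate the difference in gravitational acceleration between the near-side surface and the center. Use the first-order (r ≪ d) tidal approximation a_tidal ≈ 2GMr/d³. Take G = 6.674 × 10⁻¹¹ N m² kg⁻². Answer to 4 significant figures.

2.355 × 10⁻³ m/s²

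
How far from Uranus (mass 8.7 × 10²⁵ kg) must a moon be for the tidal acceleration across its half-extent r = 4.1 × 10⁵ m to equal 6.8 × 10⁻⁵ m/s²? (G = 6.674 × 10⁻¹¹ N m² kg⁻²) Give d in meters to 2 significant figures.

4.1 × 10⁸ m

2GMr/d³ = a_tidal  ⇒  d = (2GMr / a_tidal)^(1/3)
d = (2 × 6.674×10⁻¹¹ × (8.7 × 10²⁵) × (4.1 × 10⁵) / (6.8 × 10⁻⁵))^(1/3)
  = 4.1 × 10⁸ m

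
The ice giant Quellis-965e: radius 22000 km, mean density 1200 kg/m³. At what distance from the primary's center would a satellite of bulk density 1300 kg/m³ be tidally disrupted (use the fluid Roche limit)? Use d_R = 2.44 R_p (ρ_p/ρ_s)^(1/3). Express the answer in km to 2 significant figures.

d_R = 2.44 × 22000 km × (1200/1300)^(1/3)
    = 52000 km

52000 km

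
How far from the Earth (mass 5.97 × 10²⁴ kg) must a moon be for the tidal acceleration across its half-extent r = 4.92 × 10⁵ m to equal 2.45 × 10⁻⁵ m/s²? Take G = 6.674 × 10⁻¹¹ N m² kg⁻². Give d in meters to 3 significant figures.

2.52 × 10⁸ m

2GMr/d³ = a_tidal  ⇒  d = (2GMr / a_tidal)^(1/3)
d = (2 × 6.674×10⁻¹¹ × (5.97 × 10²⁴) × (4.92 × 10⁵) / (2.45 × 10⁻⁵))^(1/3)
  = 2.52 × 10⁸ m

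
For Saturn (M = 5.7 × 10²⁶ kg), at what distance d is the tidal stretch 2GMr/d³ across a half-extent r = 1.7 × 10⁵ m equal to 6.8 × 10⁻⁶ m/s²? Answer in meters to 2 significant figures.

1.2 × 10⁹ m

2GMr/d³ = a_tidal  ⇒  d = (2GMr / a_tidal)^(1/3)
d = (2 × 6.674×10⁻¹¹ × (5.7 × 10²⁶) × (1.7 × 10⁵) / (6.8 × 10⁻⁶))^(1/3)
  = 1.2 × 10⁹ m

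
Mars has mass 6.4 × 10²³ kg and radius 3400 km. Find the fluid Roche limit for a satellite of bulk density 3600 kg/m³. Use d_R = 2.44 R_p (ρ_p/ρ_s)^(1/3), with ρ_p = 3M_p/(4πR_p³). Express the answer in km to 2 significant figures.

8500 km

ρ_p = 3M_p/(4πR_p³) = 3 × (6.4 × 10²³) / (4π × (3.4 × 10⁶ m)³) = 3900 kg/m³
d_R = 2.44 × 3400 km × (3900/3600)^(1/3)
    = 8500 km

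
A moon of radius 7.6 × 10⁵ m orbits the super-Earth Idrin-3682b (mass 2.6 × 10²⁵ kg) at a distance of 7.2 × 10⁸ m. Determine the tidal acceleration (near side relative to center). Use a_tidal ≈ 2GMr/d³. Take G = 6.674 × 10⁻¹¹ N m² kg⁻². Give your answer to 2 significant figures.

Δa = 2GMr/d³
   = 2 × (6.674 × 10⁻¹¹) × (2.6 × 10²⁵) × (7.6 × 10⁵) / (7.2 × 10⁸)³
   = 7.1 × 10⁻⁶ m/s²

7.1 × 10⁻⁶ m/s²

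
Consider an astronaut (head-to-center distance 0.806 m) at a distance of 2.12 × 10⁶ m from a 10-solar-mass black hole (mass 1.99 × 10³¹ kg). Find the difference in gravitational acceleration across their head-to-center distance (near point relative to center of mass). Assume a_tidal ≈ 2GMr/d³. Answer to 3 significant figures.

The tidal stretch is the gradient of GM/d² times the body's extent r, hence the 1/d³ dependence.
a_tidal = 2GMr/d³
        = 2 × (6.674 × 10⁻¹¹) × (1.99 × 10³¹) × (0.806) / (2.12 × 10⁶)³
        = 2.25 × 10² m/s²

2.25 × 10² m/s²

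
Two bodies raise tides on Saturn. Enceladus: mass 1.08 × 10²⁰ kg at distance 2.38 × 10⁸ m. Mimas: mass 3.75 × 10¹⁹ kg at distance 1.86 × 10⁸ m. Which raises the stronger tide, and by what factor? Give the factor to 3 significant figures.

Enceladus, by a factor of ≈ 1.37

Compare M/d³ for the two perturbers:
Enceladus: (1.08 × 10²⁰) / (2.38 × 10⁸)³ = 8.011 × 10⁻⁶
Mimas: (3.75 × 10¹⁹) / (1.86 × 10⁸)³ = 5.828 × 10⁻⁶
Ratio (larger/smaller) = 1.37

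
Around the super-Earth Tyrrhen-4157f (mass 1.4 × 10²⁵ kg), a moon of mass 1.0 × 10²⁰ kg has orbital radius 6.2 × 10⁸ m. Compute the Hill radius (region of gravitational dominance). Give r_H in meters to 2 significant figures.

8.3 × 10⁶ m

r_H ≈ a (m/3M)^(1/3)
    = (6.2 × 10⁸) × (1.0 × 10²⁰ / (3 × 1.4 × 10²⁵))^(1/3)
    = 8.3 × 10⁶ m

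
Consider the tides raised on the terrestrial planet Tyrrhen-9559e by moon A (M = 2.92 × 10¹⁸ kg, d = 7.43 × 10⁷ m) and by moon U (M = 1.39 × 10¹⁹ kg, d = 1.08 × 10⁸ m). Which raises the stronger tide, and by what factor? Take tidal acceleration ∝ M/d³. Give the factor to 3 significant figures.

Moon U, by a factor of ≈ 1.55

The tide-raising term goes as M/d³ (the gradient of a 1/d² field).
Moon A: (2.92 × 10¹⁸) / (7.43 × 10⁷)³ = 7.119 × 10⁻⁶
Moon U: (1.39 × 10¹⁹) / (1.08 × 10⁸)³ = 1.103 × 10⁻⁵
Ratio (larger/smaller) = 1.55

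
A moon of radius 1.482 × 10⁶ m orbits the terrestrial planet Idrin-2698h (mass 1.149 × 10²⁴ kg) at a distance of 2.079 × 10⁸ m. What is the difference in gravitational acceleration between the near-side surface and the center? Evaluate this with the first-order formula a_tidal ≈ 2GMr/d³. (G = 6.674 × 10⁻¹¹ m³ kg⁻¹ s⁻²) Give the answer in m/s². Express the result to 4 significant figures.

Differencing GM/(d−r)² and GM/d² to first order in r/d gives 2GMr/d³.
Δa = 2GMr/d³
   = 2 × (6.674 × 10⁻¹¹) × (1.149 × 10²⁴) × (1.482 × 10⁶) / (2.079 × 10⁸)³
   = 2.529 × 10⁻⁵ m/s²

2.529 × 10⁻⁵ m/s²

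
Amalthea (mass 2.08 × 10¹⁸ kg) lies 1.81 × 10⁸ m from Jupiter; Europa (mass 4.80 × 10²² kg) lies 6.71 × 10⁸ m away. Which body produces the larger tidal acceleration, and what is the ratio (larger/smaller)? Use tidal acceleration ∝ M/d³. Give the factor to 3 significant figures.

The tide-raising term goes as M/d³ (the gradient of a 1/d² field).
Amalthea: (2.08 × 10¹⁸) / (1.81 × 10⁸)³ = 3.508 × 10⁻⁷
Europa: (4.80 × 10²²) / (6.71 × 10⁸)³ = 1.589 × 10⁻⁴
Ratio (larger/smaller) = 453

Europa, by a factor of ≈ 453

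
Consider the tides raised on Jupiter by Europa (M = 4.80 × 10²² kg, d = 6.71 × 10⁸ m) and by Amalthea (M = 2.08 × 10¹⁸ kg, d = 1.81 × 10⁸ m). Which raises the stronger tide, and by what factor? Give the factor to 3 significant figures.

The tide-raising term goes as M/d³ (the gradient of a 1/d² field).
Europa: (4.80 × 10²²) / (6.71 × 10⁸)³ = 1.589 × 10⁻⁴
Amalthea: (2.08 × 10¹⁸) / (1.81 × 10⁸)³ = 3.508 × 10⁻⁷
Ratio (larger/smaller) = 453

Europa, by a factor of ≈ 453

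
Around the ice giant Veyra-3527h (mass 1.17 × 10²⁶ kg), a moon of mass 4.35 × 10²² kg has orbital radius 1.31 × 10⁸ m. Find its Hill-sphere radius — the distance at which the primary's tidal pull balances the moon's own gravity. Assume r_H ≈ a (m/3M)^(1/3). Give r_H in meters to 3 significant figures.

r_H ≈ a (m/3M)^(1/3)
    = (1.31 × 10⁸) × (4.35 × 10²² / (3 × 1.17 × 10²⁶))^(1/3)
    = 6.53 × 10⁶ m

6.53 × 10⁶ m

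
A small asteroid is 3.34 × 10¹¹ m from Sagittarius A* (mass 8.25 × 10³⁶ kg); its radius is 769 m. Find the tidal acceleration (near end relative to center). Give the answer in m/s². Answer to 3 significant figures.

Δa = 2GMr/d³
   = 2 × (6.674 × 10⁻¹¹) × (8.25 × 10³⁶) × (769) / (3.34 × 10¹¹)³
   = 2.27 × 10⁻⁵ m/s²

2.27 × 10⁻⁵ m/s²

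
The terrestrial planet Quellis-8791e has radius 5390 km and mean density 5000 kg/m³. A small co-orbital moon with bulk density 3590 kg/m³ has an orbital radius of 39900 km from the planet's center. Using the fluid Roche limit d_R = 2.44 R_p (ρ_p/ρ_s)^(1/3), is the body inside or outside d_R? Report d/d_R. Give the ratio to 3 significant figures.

d_R = 2.44 × (5390 km) × (5000/3590)^(1/3) = 14690 km
d/d_R = (39900) / (14690) = 2.72
Since d/d_R > 1, the body is outside the Roche limit.

outside; d/d_R ≈ 2.72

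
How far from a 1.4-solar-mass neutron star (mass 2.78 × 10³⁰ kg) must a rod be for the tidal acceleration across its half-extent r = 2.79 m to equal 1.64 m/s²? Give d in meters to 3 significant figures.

2GMr/d³ = a_tidal  ⇒  d = (2GMr / a_tidal)^(1/3)
d = (2 × 6.674×10⁻¹¹ × (2.78 × 10³⁰) × (2.79) / (1.64))^(1/3)
  = 8.58 × 10⁶ m

8.58 × 10⁶ m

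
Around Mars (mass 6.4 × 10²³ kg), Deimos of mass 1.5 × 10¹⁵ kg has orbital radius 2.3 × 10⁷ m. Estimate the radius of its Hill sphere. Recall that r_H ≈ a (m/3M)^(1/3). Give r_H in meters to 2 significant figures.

2.1 × 10⁴ m

r_H ≈ a (m/3M)^(1/3)
    = (2.3 × 10⁷) × (1.5 × 10¹⁵ / (3 × 6.4 × 10²³))^(1/3)
    = 2.1 × 10⁴ m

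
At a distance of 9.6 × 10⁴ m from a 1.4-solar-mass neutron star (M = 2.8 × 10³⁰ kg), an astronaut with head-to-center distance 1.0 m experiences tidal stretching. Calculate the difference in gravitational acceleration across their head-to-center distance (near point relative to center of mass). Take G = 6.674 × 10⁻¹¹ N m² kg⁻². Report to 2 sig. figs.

4.2 × 10⁵ m/s²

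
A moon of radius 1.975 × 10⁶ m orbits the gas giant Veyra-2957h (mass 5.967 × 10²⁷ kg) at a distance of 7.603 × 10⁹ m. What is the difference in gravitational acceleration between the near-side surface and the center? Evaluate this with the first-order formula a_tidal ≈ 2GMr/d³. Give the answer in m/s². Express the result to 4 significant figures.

Differencing GM/(d−r)² and GM/d² to first order in r/d gives 2GMr/d³.
Δa = 2GMr/d³
   = 2 × (6.674 × 10⁻¹¹) × (5.967 × 10²⁷) × (1.975 × 10⁶) / (7.603 × 10⁹)³
   = 3.579 × 10⁻⁶ m/s²

3.579 × 10⁻⁶ m/s²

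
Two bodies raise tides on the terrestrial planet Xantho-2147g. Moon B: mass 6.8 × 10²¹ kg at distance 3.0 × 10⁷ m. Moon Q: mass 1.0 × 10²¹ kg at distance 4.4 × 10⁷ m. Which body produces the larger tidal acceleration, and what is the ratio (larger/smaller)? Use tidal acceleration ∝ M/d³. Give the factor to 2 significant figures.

Moon B, by a factor of ≈ 21

Tidal acceleration ∝ M/d³, so compare M/d³ for each.
Moon B: (6.8 × 10²¹) / (3.0 × 10⁷)³ = 2.519 × 10⁻¹
Moon Q: (1.0 × 10²¹) / (4.4 × 10⁷)³ = 1.174 × 10⁻²
Ratio (larger/smaller) = 21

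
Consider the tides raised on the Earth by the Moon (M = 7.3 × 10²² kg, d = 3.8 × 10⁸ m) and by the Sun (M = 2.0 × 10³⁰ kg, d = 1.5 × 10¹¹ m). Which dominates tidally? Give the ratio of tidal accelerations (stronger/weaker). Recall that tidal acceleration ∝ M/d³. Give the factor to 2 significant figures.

The Moon, by a factor of ≈ 2.2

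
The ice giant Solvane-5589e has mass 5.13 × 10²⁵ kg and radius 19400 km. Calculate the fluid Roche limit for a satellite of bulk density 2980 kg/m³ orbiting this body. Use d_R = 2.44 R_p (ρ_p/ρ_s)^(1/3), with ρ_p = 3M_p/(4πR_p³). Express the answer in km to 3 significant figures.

ρ_p = 3M_p/(4πR_p³) = 3 × (5.13 × 10²⁵) / (4π × (1.94 × 10⁷ m)³) = 1680 kg/m³
d_R = 2.44 × 19400 km × (1680/2980)^(1/3)
    = 39100 km

39100 km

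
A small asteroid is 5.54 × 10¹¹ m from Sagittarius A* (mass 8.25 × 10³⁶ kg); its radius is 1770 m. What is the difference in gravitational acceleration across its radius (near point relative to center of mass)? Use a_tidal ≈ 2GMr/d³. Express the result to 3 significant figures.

Δg = 2GMr/d³
   = 2 × (6.674 × 10⁻¹¹) × (8.25 × 10³⁶) × (1770) / (5.54 × 10¹¹)³
   = 1.15 × 10⁻⁵ m/s²

1.15 × 10⁻⁵ m/s²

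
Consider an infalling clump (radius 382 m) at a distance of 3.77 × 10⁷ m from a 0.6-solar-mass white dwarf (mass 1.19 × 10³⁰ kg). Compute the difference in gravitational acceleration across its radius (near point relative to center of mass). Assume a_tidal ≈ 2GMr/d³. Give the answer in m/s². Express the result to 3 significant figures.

1.13 m/s²

a_tidal = 2GMr/d³
        = 2 × (6.674 × 10⁻¹¹) × (1.19 × 10³⁰) × (382) / (3.77 × 10⁷)³
        = 1.13 m/s²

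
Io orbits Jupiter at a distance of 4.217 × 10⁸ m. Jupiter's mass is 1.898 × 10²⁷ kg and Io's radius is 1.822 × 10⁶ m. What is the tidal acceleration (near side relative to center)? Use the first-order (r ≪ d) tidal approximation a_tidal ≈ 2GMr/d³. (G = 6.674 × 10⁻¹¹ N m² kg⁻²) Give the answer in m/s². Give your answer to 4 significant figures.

Δg = 2GMr/d³
   = 2 × (6.674 × 10⁻¹¹) × (1.898 × 10²⁷) × (1.822 × 10⁶) / (4.217 × 10⁸)³
   = 6.155 × 10⁻³ m/s²

6.155 × 10⁻³ m/s²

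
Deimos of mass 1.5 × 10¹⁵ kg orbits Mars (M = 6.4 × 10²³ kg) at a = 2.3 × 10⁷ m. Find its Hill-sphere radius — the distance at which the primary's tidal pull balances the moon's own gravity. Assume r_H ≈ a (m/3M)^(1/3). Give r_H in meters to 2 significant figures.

r_H ≈ a (m/3M)^(1/3)
    = (2.3 × 10⁷) × (1.5 × 10¹⁵ / (3 × 6.4 × 10²³))^(1/3)
    = 2.1 × 10⁴ m

2.1 × 10⁴ m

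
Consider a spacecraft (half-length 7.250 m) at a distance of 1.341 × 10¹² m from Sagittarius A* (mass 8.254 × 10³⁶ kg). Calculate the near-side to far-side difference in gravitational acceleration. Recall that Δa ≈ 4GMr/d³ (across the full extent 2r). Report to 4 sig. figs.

6.625 × 10⁻⁹ m/s²

Δa = 4GMr/d³
   = 4 × (6.674 × 10⁻¹¹) × (8.254 × 10³⁶) × (7.250) / (1.341 × 10¹²)³
   = 6.625 × 10⁻⁹ m/s²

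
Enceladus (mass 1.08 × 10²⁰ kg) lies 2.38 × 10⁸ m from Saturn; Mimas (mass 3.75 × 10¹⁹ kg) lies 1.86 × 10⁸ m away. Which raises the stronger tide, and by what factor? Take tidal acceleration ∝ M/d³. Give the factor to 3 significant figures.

Tidal stretch scales as M/d³; compute that for each body.
Enceladus: (1.08 × 10²⁰) / (2.38 × 10⁸)³ = 8.011 × 10⁻⁶
Mimas: (3.75 × 10¹⁹) / (1.86 × 10⁸)³ = 5.828 × 10⁻⁶
Ratio (larger/smaller) = 1.37

Enceladus, by a factor of ≈ 1.37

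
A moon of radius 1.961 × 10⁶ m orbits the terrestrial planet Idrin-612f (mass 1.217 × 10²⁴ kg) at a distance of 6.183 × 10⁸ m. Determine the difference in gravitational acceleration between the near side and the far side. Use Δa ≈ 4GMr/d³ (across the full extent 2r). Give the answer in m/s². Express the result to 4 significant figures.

a_tidal = 4GMr/d³
        = 4 × (6.674 × 10⁻¹¹) × (1.217 × 10²⁴) × (1.961 × 10⁶) / (6.183 × 10⁸)³
        = 2.695 × 10⁻⁶ m/s²

2.695 × 10⁻⁶ m/s²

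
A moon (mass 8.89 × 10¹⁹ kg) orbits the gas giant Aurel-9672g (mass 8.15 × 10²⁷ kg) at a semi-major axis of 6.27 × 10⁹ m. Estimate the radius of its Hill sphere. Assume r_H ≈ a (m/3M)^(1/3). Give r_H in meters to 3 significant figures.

r_H ≈ a (m/3M)^(1/3)
    = (6.27 × 10⁹) × (8.89 × 10¹⁹ / (3 × 8.15 × 10²⁷))^(1/3)
    = 9.64 × 10⁶ m

9.64 × 10⁶ m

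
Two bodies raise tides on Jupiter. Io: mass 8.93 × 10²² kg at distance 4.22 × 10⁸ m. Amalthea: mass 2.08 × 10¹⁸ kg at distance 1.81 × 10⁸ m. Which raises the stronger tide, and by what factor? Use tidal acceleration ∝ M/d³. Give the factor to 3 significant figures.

Io, by a factor of ≈ 3390

The tide-raising term goes as M/d³ (the gradient of a 1/d² field).
Io: (8.93 × 10²²) / (4.22 × 10⁸)³ = 1.188 × 10⁻³
Amalthea: (2.08 × 10¹⁸) / (1.81 × 10⁸)³ = 3.508 × 10⁻⁷
Ratio (larger/smaller) = 3390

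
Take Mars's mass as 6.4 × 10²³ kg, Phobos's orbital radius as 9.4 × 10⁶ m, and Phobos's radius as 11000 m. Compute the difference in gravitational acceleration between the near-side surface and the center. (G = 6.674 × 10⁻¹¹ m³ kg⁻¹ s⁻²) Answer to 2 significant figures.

1.1 × 10⁻³ m/s²

Δa = 2GMr/d³
   = 2 × (6.674 × 10⁻¹¹) × (6.4 × 10²³) × (11000) / (9.4 × 10⁶)³
   = 1.1 × 10⁻³ m/s²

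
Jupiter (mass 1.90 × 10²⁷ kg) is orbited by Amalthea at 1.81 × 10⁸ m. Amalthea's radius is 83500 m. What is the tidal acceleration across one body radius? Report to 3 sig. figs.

3.57 × 10⁻³ m/s²

The tidal stretch is the gradient of GM/d² times the body's extent r, hence the 1/d³ dependence.
a_tidal = 2GMr/d³
        = 2 × (6.674 × 10⁻¹¹) × (1.90 × 10²⁷) × (83500) / (1.81 × 10⁸)³
        = 3.57 × 10⁻³ m/s²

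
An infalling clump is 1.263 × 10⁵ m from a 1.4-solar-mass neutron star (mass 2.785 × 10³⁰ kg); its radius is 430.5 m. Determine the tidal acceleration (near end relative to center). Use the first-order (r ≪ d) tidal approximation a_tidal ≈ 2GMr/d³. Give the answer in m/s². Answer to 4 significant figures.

a_tidal = 2GMr/d³
        = 2 × (6.674 × 10⁻¹¹) × (2.785 × 10³⁰) × (430.5) / (1.263 × 10⁵)³
        = 7.943 × 10⁷ m/s²

7.943 × 10⁷ m/s²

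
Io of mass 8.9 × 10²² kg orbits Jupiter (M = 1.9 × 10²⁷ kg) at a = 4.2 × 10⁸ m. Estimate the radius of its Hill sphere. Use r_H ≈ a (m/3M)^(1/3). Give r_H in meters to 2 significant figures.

1.0 × 10⁷ m

r_H ≈ a (m/3M)^(1/3)
    = (4.2 × 10⁸) × (8.9 × 10²² / (3 × 1.9 × 10²⁷))^(1/3)
    = 1.0 × 10⁷ m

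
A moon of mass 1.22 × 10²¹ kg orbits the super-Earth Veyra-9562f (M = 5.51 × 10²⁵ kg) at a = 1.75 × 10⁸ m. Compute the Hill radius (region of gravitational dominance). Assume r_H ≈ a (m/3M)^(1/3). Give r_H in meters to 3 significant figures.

3.41 × 10⁶ m

r_H ≈ a (m/3M)^(1/3)
    = (1.75 × 10⁸) × (1.22 × 10²¹ / (3 × 5.51 × 10²⁵))^(1/3)
    = 3.41 × 10⁶ m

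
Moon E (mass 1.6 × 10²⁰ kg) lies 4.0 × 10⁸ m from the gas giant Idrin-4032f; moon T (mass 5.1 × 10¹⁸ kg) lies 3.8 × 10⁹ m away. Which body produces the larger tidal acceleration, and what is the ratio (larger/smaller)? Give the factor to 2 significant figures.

The tide-raising term goes as M/d³ (the gradient of a 1/d² field).
Moon E: (1.6 × 10²⁰) / (4.0 × 10⁸)³ = 2.500 × 10⁻⁶
Moon T: (5.1 × 10¹⁸) / (3.8 × 10⁹)³ = 9.294 × 10⁻¹¹
Ratio (larger/smaller) = 27000

Moon E, by a factor of ≈ 27000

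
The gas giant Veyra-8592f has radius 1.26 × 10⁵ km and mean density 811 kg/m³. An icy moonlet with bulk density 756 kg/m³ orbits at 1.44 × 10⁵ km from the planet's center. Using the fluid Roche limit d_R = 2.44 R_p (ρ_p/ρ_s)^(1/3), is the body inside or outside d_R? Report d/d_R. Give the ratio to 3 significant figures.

inside; d/d_R ≈ 0.458

d_R = 2.44 × (1.26 × 10⁵ km) × (811/756)^(1/3) = 3.147 × 10⁵ km
d/d_R = (1.44 × 10⁵) / (3.147 × 10⁵) = 0.458
Since d/d_R < 1, the body is inside the Roche limit.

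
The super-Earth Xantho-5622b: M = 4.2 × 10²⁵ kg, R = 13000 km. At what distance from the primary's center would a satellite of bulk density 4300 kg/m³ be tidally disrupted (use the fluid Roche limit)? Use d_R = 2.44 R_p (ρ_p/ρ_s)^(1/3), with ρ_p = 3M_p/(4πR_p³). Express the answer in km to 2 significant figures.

32000 km

ρ_p = 3M_p/(4πR_p³) = 3 × (4.2 × 10²⁵) / (4π × (1.3 × 10⁷ m)³) = 4600 kg/m³
d_R = 2.44 × 13000 km × (4600/4300)^(1/3)
    = 32000 km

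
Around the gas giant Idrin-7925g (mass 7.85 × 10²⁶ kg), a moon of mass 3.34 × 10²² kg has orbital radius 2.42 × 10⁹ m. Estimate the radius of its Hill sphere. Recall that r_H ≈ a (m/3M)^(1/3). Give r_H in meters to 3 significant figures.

5.86 × 10⁷ m

r_H ≈ a (m/3M)^(1/3)
    = (2.42 × 10⁹) × (3.34 × 10²² / (3 × 7.85 × 10²⁶))^(1/3)
    = 5.86 × 10⁷ m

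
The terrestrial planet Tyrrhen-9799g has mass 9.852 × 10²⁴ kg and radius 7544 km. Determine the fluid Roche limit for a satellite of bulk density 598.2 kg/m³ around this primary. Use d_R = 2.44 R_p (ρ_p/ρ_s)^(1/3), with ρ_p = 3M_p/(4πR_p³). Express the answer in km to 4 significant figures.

38510 km

ρ_p = 3M_p/(4πR_p³) = 3 × (9.852 × 10²⁴) / (4π × (7.544 × 10⁶ m)³) = 5478 kg/m³
d_R = 2.44 × 7544 km × (5478/598.2)^(1/3)
    = 38510 km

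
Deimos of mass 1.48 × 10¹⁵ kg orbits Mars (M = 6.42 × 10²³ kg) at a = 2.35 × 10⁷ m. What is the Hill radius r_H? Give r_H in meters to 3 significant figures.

2.15 × 10⁴ m

r_H ≈ a (m/3M)^(1/3)
    = (2.35 × 10⁷) × (1.48 × 10¹⁵ / (3 × 6.42 × 10²³))^(1/3)
    = 2.15 × 10⁴ m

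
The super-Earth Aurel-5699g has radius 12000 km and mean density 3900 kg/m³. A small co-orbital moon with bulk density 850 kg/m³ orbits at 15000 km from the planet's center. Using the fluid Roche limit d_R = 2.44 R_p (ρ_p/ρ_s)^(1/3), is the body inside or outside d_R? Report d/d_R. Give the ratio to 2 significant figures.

d_R = 2.44 × (12000 km) × (3900/850)^(1/3) = 48650 km
d/d_R = (15000) / (48650) = 0.31
Since d/d_R < 1, the body is inside the Roche limit.

inside; d/d_R ≈ 0.31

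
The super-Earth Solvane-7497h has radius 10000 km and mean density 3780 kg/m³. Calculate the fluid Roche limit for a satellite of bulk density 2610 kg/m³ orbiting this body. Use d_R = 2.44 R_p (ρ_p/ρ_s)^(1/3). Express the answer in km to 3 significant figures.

d_R = 2.44 × 10000 km × (3780/2610)^(1/3)
    = 27600 km

27600 km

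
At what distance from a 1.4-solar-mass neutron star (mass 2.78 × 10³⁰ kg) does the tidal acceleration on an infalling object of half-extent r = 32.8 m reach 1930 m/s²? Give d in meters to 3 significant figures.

1.85 × 10⁶ m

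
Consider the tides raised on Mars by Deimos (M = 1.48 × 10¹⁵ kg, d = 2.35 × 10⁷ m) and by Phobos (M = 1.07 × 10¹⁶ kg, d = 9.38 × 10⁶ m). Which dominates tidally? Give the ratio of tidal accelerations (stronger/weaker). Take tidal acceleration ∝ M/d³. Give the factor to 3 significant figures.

The tide-raising term goes as M/d³ (the gradient of a 1/d² field).
Deimos: (1.48 × 10¹⁵) / (2.35 × 10⁷)³ = 1.140 × 10⁻⁷
Phobos: (1.07 × 10¹⁶) / (9.38 × 10⁶)³ = 1.297 × 10⁻⁵
Ratio (larger/smaller) = 114

Phobos, by a factor of ≈ 114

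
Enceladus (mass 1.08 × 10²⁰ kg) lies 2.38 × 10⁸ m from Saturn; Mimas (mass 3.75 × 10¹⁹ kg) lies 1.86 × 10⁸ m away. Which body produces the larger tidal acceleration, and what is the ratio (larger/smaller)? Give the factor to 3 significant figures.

Enceladus, by a factor of ≈ 1.37

Tidal stretch scales as M/d³; compute that for each body.
Enceladus: (1.08 × 10²⁰) / (2.38 × 10⁸)³ = 8.011 × 10⁻⁶
Mimas: (3.75 × 10¹⁹) / (1.86 × 10⁸)³ = 5.828 × 10⁻⁶
Ratio (larger/smaller) = 1.37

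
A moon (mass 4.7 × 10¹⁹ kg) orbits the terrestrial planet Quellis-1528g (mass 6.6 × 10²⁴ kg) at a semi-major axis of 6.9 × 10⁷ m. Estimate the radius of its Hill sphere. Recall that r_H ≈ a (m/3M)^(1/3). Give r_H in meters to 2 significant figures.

9.2 × 10⁵ m

r_H ≈ a (m/3M)^(1/3)
    = (6.9 × 10⁷) × (4.7 × 10¹⁹ / (3 × 6.6 × 10²⁴))^(1/3)
    = 9.2 × 10⁵ m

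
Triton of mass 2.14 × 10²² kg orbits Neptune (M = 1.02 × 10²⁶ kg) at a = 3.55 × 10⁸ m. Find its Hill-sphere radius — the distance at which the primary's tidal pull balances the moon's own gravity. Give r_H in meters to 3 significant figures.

r_H ≈ a (m/3M)^(1/3)
    = (3.55 × 10⁸) × (2.14 × 10²² / (3 × 1.02 × 10²⁶))^(1/3)
    = 1.46 × 10⁷ m

1.46 × 10⁷ m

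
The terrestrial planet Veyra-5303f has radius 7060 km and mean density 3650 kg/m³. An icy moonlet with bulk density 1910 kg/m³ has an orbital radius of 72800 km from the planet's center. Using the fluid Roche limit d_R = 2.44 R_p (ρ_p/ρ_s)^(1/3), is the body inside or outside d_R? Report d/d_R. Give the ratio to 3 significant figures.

d_R = 2.44 × (7060 km) × (3650/1910)^(1/3) = 21380 km
d/d_R = (72800) / (21380) = 3.41
Since d/d_R > 1, the body is outside the Roche limit.

outside; d/d_R ≈ 3.41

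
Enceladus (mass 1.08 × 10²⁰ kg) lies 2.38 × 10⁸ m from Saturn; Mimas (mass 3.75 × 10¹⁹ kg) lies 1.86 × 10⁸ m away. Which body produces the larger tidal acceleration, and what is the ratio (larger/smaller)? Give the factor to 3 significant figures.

Enceladus, by a factor of ≈ 1.37

Tidal stretch scales as M/d³; compute that for each body.
Enceladus: (1.08 × 10²⁰) / (2.38 × 10⁸)³ = 8.011 × 10⁻⁶
Mimas: (3.75 × 10¹⁹) / (1.86 × 10⁸)³ = 5.828 × 10⁻⁶
Ratio (larger/smaller) = 1.37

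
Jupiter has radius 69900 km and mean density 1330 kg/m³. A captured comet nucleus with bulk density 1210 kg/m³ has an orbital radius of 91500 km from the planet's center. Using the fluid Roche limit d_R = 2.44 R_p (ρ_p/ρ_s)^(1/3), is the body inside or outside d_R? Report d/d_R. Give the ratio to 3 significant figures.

d_R = 2.44 × (69900 km) × (1330/1210)^(1/3) = 1.760 × 10⁵ km
d/d_R = (91500) / (1.760 × 10⁵) = 0.520
Since d/d_R < 1, the body is inside the Roche limit.

inside; d/d_R ≈ 0.520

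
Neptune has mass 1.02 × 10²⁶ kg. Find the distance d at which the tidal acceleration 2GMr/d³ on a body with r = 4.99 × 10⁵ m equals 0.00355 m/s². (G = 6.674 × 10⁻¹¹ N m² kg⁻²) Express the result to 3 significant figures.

2GMr/d³ = a_tidal  ⇒  d = (2GMr / a_tidal)^(1/3)
d = (2 × 6.674×10⁻¹¹ × (1.02 × 10²⁶) × (4.99 × 10⁵) / (0.00355))^(1/3)
  = 1.24 × 10⁸ m

1.24 × 10⁸ m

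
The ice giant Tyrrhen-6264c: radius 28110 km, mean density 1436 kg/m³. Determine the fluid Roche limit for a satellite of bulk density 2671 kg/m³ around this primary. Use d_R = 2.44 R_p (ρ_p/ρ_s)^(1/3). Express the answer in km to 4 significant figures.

55770 km

d_R = 2.44 × 28110 km × (1436/2671)^(1/3)
    = 55770 km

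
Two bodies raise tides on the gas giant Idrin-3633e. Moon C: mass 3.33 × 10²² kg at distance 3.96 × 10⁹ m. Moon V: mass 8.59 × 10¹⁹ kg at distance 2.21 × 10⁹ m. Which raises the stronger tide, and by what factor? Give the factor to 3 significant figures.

Moon C, by a factor of ≈ 67.4

Tidal acceleration ∝ M/d³, so compare M/d³ for each.
Moon C: (3.33 × 10²²) / (3.96 × 10⁹)³ = 5.362 × 10⁻⁷
Moon V: (8.59 × 10¹⁹) / (2.21 × 10⁹)³ = 7.958 × 10⁻⁹
Ratio (larger/smaller) = 67.4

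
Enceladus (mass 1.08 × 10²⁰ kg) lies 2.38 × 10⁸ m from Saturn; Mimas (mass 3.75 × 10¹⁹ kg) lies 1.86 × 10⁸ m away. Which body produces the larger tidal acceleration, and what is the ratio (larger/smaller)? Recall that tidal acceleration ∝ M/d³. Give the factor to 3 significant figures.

Tidal stretch scales as M/d³; compute that for each body.
Enceladus: (1.08 × 10²⁰) / (2.38 × 10⁸)³ = 8.011 × 10⁻⁶
Mimas: (3.75 × 10¹⁹) / (1.86 × 10⁸)³ = 5.828 × 10⁻⁶
Ratio (larger/smaller) = 1.37

Enceladus, by a factor of ≈ 1.37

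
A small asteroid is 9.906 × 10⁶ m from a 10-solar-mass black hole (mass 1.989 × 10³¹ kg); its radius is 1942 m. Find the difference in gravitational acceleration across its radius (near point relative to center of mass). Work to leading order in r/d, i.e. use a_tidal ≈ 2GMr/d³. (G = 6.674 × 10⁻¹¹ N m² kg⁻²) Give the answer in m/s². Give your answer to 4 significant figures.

5.304 × 10³ m/s²

Differencing GM/(d−r)² and GM/d² to first order in r/d gives 2GMr/d³.
Δa = 2GMr/d³
   = 2 × (6.674 × 10⁻¹¹) × (1.989 × 10³¹) × (1942) / (9.906 × 10⁶)³
   = 5.304 × 10³ m/s²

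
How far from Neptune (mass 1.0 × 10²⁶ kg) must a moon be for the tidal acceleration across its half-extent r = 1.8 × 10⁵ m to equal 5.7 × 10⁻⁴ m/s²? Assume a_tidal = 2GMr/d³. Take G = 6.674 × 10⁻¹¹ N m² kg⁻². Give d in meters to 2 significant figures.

2GMr/d³ = a_tidal  ⇒  d = (2GMr / a_tidal)^(1/3)
d = (2 × 6.674×10⁻¹¹ × (1.0 × 10²⁶) × (1.8 × 10⁵) / (5.7 × 10⁻⁴))^(1/3)
  = 1.6 × 10⁸ m

1.6 × 10⁸ m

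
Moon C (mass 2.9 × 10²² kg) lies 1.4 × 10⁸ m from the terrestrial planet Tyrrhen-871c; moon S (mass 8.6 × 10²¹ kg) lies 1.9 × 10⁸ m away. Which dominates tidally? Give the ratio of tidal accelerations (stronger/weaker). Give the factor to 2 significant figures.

Moon C, by a factor of ≈ 8.4

Tidal acceleration ∝ M/d³, so compare M/d³ for each.
Moon C: (2.9 × 10²²) / (1.4 × 10⁸)³ = 1.057 × 10⁻²
Moon S: (8.6 × 10²¹) / (1.9 × 10⁸)³ = 1.254 × 10⁻³
Ratio (larger/smaller) = 8.4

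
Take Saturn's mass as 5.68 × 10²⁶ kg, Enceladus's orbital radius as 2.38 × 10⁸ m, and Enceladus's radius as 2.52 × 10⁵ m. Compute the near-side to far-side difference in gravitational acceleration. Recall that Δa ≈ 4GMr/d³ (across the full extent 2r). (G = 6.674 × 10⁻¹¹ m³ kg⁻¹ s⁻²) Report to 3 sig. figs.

2.83 × 10⁻³ m/s²

a_tidal = 4GMr/d³
        = 4 × (6.674 × 10⁻¹¹) × (5.68 × 10²⁶) × (2.52 × 10⁵) / (2.38 × 10⁸)³
        = 2.83 × 10⁻³ m/s²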